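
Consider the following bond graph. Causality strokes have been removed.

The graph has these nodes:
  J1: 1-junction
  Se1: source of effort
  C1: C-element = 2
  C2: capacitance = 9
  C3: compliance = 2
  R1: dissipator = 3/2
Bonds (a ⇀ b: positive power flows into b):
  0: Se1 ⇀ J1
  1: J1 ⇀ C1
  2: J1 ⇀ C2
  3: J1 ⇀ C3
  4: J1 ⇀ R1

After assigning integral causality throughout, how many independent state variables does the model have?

b0 stroke at J1  (Se1: effort source, stroke at far end)
b1 stroke at J1  (C1 outputs effort q/C1)
b2 stroke at J1  (C2: C, integral causality)
b3 stroke at J1  (C3 outputs effort q/C3)
b4 stroke at R1  (only one flow-in slot at J1)

3  (C1, C2, C3 all integral)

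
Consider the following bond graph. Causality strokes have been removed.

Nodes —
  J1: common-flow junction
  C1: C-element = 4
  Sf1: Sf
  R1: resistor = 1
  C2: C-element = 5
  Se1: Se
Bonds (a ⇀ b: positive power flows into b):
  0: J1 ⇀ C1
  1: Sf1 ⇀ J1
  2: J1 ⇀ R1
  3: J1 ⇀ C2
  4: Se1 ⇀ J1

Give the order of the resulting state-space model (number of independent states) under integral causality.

b1 |Sf1  (Sf1: flow source, stroke at near end)
b4 |J1  (source Se1 imposes e)
b0 |J1  (J1 flow already set via bond 1)
b2 |J1  (J1 flow already set via bond 1)
b3 |J1  (common-f at J1 fixed by 1)

2  (C1, C2 all integral)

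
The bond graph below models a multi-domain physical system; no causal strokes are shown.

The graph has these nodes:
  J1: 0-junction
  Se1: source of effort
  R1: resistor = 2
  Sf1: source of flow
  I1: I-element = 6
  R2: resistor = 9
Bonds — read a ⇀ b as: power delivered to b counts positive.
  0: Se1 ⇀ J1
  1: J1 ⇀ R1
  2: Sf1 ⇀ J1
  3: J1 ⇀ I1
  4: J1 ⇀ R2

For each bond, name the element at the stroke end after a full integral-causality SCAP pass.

#0 |J1  (Se1: effort source, stroke at far end)
#2 |Sf1  (Sf1 (Sf) sets flow on bond)
#1 |R1  (common-e at J1 fixed by 0)
#3 |I1  (J1 effort already set via bond 0)
#4 |R2  (J1 effort already set via bond 0)

b0 stroke at J1
b1 stroke at R1
b2 stroke at Sf1
b3 stroke at I1
b4 stroke at R2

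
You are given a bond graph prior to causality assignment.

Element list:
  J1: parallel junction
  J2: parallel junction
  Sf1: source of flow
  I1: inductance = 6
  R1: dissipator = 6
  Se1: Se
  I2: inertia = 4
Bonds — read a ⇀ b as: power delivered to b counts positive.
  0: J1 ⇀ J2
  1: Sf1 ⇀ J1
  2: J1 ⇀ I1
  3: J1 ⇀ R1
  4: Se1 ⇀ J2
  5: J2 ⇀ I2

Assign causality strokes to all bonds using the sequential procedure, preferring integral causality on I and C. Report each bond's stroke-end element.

bond 0 stroke at J1
bond 1 stroke at Sf1
bond 2 stroke at I1
bond 3 stroke at R1
bond 4 stroke at J2
bond 5 stroke at I2

bond 1 stroke→Sf1  (source Sf1 imposes f)
bond 4 stroke→J2  (Se1 fixes effort; stroke away)
bond 0 stroke→J1  (J2: bond 4 brought effort, rest push out)
bond 5 stroke→I2  (J2: bond 4 brought effort, rest push out)
bond 2 stroke→I1  (J1 effort already set via bond 0)
bond 3 stroke→R1  (common-e at J1 fixed by 0)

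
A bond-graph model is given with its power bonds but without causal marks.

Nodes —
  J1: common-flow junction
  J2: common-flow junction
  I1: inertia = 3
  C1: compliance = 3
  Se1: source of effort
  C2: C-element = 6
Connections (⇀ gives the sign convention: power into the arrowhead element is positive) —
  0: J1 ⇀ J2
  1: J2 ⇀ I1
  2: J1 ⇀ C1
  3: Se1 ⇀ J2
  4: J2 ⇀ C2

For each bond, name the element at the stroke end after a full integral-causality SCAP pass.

b3 →J2  (Se1 (Se) sets effort on bond)
b1 →I1  (I1 outputs flow p/I1)
b0 →J2  (common-f at J2 fixed by 1)
b4 →J2  (1-jn J2 has f-setter on 1)
b2 →J1  (1-jn J1 has f-setter on 0)

bond 0 stroke at J2
bond 1 stroke at I1
bond 2 stroke at J1
bond 3 stroke at J2
bond 4 stroke at J2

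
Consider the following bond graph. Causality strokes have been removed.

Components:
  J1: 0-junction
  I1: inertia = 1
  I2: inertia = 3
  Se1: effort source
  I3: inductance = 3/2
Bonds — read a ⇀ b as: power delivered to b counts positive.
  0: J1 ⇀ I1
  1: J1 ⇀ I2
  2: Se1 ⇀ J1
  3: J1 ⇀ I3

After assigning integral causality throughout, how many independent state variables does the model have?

3  (I1, I2, I3 all integral)

b2 →J1  (Se1: effort source, stroke at far end)
b0 →I1  (J1: bond 2 brought effort, rest push out)
b1 →I2  (common-e at J1 fixed by 2)
b3 →I3  (J1 effort already set via bond 2)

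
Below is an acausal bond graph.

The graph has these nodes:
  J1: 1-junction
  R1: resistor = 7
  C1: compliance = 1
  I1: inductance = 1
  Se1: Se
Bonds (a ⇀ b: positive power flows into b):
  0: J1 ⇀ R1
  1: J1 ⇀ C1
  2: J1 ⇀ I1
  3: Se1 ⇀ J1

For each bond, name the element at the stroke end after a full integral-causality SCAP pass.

β3 →J1  (source Se1 imposes e)
β1 →J1  (prefer integral on C1)
β2 →I1  (prefer integral on I1)
β0 →J1  (common-f at J1 fixed by 2)

b0 →J1
b1 →J1
b2 →I1
b3 →J1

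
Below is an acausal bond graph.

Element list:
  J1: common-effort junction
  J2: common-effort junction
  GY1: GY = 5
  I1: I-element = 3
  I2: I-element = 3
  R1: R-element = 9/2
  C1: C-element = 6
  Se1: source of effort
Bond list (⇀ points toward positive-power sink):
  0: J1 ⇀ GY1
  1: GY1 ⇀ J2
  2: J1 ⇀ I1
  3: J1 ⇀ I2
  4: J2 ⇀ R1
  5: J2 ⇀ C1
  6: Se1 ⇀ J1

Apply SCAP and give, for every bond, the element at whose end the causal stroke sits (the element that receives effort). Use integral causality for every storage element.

β0 →GY1
β1 →GY1
β2 →I1
β3 →I2
β4 →R1
β5 →J2
β6 →J1

#6 stroke→J1  (Se1: effort source, stroke at far end)
#0 stroke→GY1  (0-jn J1 has e-setter on 6)
#2 stroke→I1  (J1 effort already set via bond 6)
#3 stroke→I2  (J1 effort already set via bond 6)
#1 stroke→GY1  (through GY1, causality inverts; strokes same side of GY1)
#5 stroke→J2  (prefer integral on C1)
#4 stroke→R1  (J2: bond 5 brought effort, rest push out)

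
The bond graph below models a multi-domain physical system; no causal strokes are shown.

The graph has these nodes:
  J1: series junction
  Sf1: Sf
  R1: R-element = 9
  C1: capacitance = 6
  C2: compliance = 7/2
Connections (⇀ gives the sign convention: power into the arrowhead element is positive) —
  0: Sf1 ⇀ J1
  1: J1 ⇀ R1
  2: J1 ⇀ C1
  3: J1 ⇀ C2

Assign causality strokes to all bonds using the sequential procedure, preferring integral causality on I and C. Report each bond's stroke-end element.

b0 stroke→Sf1
b1 stroke→J1
b2 stroke→J1
b3 stroke→J1

#0 stroke at Sf1  (Sf1: flow source, stroke at near end)
#1 stroke at J1  (1-jn J1 has f-setter on 0)
#2 stroke at J1  (J1 flow already set via bond 0)
#3 stroke at J1  (J1 flow already set via bond 0)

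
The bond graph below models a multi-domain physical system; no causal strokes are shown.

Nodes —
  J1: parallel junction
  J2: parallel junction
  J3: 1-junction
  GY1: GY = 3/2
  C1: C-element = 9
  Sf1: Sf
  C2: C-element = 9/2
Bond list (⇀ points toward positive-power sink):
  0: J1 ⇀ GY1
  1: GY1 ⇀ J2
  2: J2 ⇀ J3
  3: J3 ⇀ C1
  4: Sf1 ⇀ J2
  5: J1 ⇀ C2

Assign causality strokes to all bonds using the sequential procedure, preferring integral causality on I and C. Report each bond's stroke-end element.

β0 →GY1
β1 →GY1
β2 →J2
β3 →J3
β4 →Sf1
β5 →J1

#4 stroke→Sf1  (Sf1: flow source, stroke at near end)
#3 stroke→J3  (C1: C, integral causality)
#2 stroke→J2  (J3 needs exactly one f-in)
#1 stroke→GY1  (common-e at J2 fixed by 2)
#0 stroke→GY1  (GY GY1: same side as bond 1)
#5 stroke→J1  (closing 0-jn rule on J1)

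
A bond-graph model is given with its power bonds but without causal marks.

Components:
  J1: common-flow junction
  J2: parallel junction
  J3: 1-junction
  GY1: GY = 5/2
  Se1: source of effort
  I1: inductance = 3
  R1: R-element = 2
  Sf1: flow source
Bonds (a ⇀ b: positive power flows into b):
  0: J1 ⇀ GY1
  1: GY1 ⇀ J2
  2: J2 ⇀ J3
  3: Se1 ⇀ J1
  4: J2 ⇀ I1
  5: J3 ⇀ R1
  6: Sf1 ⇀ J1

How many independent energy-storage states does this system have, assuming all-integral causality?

1  (I1 all integral)

β3 stroke at J1  (Se1 (Se) sets effort on bond)
β6 stroke at Sf1  (Sf1 fixes flow; stroke at Sf1)
β0 stroke at J1  (J1: bond 6 brought flow, rest push out)
β1 stroke at J2  (GY GY1: same side as bond 0)
β2 stroke at J3  (common-e at J2 fixed by 1)
β4 stroke at I1  (common-e at J2 fixed by 1)
β5 stroke at R1  (J3 needs exactly one f-in)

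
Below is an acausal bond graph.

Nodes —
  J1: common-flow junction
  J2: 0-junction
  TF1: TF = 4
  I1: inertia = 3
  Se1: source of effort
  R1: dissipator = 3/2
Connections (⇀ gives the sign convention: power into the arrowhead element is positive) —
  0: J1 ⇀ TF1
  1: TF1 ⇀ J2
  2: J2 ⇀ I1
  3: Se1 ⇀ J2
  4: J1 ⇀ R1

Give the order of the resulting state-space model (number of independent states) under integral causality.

1  (I1 all integral)

#3 stroke at J2  (source Se1 imposes e)
#1 stroke at TF1  (J2: bond 3 brought effort, rest push out)
#2 stroke at I1  (J2 effort already set via bond 3)
#0 stroke at J1  (TF1 one-in-one-out from 1)
#4 stroke at R1  (only one flow-in slot at J1)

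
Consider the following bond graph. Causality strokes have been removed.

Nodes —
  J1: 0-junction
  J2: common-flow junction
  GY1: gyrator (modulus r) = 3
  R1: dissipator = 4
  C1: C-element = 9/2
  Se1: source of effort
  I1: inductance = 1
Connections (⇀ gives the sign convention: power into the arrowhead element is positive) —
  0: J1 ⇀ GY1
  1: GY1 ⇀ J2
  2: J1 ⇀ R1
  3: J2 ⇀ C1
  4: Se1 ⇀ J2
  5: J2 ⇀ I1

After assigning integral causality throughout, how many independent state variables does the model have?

2  (C1, I1 all integral)

β4 stroke at J2  (source Se1 imposes e)
β3 stroke at J2  (prefer integral on C1)
β5 stroke at I1  (I1 outputs flow p/I1)
β1 stroke at J2  (1-jn J2 has f-setter on 5)
β0 stroke at J1  (GY1 both-in/both-out from 1)
β2 stroke at R1  (common-e at J1 fixed by 0)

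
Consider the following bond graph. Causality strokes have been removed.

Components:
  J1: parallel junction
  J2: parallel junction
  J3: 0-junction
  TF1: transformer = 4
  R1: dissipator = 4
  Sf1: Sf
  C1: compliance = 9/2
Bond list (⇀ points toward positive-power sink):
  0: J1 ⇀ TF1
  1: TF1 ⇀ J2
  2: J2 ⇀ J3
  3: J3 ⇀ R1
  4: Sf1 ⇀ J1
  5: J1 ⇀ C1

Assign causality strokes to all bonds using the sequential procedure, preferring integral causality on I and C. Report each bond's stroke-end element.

β4 →Sf1  (Sf1 (Sf) sets flow on bond)
β5 →J1  (C1 outputs effort q/C1)
β0 →TF1  (J1 effort already set via bond 5)
β1 →J2  (TF1: transformer flips bond 0)
β2 →J3  (0-jn J2 has e-setter on 1)
β3 →R1  (0-jn J3 has e-setter on 2)

#0 →TF1
#1 →J2
#2 →J3
#3 →R1
#4 →Sf1
#5 →J1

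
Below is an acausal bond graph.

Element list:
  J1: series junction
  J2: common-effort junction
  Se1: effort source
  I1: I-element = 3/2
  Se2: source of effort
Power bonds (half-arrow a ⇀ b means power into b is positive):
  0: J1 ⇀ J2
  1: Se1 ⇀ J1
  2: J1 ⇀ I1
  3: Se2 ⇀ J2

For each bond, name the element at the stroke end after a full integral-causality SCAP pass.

bond 1 stroke at J1  (source Se1 imposes e)
bond 3 stroke at J2  (Se2 fixes effort; stroke away)
bond 0 stroke at J1  (0-jn J2 has e-setter on 3)
bond 2 stroke at I1  (J1 needs exactly one f-in)

β0 stroke at J1
β1 stroke at J1
β2 stroke at I1
β3 stroke at J2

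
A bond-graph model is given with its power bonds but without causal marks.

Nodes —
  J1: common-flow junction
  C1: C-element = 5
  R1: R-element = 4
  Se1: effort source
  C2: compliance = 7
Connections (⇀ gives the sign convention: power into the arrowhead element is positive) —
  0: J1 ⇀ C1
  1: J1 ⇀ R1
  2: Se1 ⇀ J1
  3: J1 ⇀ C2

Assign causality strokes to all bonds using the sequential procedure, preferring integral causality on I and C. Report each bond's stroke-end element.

#2 →J1  (source Se1 imposes e)
#0 →J1  (prefer integral on C1)
#3 →J1  (C2: C, integral causality)
#1 →R1  (J1 needs exactly one f-in)

bond 0 stroke→J1
bond 1 stroke→R1
bond 2 stroke→J1
bond 3 stroke→J1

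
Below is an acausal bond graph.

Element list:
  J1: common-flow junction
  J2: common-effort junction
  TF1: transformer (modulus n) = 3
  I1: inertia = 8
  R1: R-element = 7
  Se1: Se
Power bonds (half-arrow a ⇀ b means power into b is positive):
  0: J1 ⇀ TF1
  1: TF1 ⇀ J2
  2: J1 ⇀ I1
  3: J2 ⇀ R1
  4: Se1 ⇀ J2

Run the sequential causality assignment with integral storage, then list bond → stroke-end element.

b0 →J1
b1 →TF1
b2 →I1
b3 →R1
b4 →J2

b4 →J2  (Se1 fixes effort; stroke away)
b1 →TF1  (0-jn J2 has e-setter on 4)
b3 →R1  (J2: bond 4 brought effort, rest push out)
b0 →J1  (TF1 one-in-one-out from 1)
b2 →I1  (J1 needs exactly one f-in)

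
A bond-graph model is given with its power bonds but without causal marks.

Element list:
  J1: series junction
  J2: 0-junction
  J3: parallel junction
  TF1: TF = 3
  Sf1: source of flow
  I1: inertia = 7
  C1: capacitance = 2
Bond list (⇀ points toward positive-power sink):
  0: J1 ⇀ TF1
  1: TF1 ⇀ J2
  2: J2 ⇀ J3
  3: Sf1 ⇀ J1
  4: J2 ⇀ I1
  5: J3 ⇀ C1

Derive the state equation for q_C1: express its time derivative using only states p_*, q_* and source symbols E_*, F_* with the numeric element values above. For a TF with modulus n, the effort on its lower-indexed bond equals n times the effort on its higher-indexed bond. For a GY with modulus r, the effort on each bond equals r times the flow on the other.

dq_C1/dt = 3*F_Sf1 - p_I1/7

b3 stroke at Sf1  (Sf1 fixes flow; stroke at Sf1)
b0 stroke at J1  (common-f at J1 fixed by 3)
b1 stroke at TF1  (through TF1, causality passes straight; one stroke at TF1)
b4 stroke at I1  (prefer integral on I1)
b2 stroke at J2  (J2: last free bond brings effort in)
b5 stroke at J3  (only one effort-in slot at J3)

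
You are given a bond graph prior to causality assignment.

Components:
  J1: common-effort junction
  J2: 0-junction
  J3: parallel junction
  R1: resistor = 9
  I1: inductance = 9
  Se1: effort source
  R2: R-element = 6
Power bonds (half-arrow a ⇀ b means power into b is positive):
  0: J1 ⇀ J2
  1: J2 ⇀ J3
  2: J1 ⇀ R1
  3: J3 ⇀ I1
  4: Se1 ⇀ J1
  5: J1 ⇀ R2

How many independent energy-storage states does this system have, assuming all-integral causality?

bond 4 |J1  (Se1: effort source, stroke at far end)
bond 0 |J2  (J1 effort already set via bond 4)
bond 2 |R1  (0-jn J1 has e-setter on 4)
bond 5 |R2  (J1: bond 4 brought effort, rest push out)
bond 1 |J3  (J2 effort already set via bond 0)
bond 3 |I1  (0-jn J3 has e-setter on 1)

1  (I1 all integral)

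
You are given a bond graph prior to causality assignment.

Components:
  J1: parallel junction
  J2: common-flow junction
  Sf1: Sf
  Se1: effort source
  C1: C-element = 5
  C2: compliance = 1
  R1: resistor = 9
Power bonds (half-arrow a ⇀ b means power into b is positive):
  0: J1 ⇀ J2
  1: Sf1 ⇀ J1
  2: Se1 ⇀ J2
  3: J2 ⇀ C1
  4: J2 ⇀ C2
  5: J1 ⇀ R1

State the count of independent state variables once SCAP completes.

2  (C1, C2 all integral)

bond 1 |Sf1  (Sf1: flow source, stroke at near end)
bond 2 |J2  (Se1: effort source, stroke at far end)
bond 3 |J2  (C1: C, integral causality)
bond 4 |J2  (prefer integral on C2)
bond 0 |J1  (only one flow-in slot at J2)
bond 5 |R1  (common-e at J1 fixed by 0)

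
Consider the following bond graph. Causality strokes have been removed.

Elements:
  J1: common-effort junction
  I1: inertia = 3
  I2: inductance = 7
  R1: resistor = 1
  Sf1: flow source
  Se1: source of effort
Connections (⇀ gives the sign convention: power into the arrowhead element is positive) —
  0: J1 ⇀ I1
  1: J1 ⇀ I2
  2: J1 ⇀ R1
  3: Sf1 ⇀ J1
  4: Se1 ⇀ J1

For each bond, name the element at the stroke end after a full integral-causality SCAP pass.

bond 3 stroke at Sf1  (Sf1: flow source, stroke at near end)
bond 4 stroke at J1  (source Se1 imposes e)
bond 0 stroke at I1  (J1: bond 4 brought effort, rest push out)
bond 1 stroke at I2  (J1: bond 4 brought effort, rest push out)
bond 2 stroke at R1  (J1 effort already set via bond 4)

#0 stroke at I1
#1 stroke at I2
#2 stroke at R1
#3 stroke at Sf1
#4 stroke at J1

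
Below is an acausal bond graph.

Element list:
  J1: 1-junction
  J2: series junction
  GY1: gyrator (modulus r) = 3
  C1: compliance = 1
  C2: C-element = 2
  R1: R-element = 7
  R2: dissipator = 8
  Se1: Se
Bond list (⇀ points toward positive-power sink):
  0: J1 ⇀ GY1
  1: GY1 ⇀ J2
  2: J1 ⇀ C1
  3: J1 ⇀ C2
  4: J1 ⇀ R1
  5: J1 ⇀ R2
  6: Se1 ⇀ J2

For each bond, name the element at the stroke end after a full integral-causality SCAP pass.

bond 6 →J2  (Se1 (Se) sets effort on bond)
bond 1 →GY1  (only one flow-in slot at J2)
bond 0 →GY1  (GY1: gyrator matches bond 1)
bond 2 →J1  (J1: bond 0 brought flow, rest push out)
bond 3 →J1  (1-jn J1 has f-setter on 0)
bond 4 →J1  (common-f at J1 fixed by 0)
bond 5 →J1  (common-f at J1 fixed by 0)

β0 stroke→GY1
β1 stroke→GY1
β2 stroke→J1
β3 stroke→J1
β4 stroke→J1
β5 stroke→J1
β6 stroke→J2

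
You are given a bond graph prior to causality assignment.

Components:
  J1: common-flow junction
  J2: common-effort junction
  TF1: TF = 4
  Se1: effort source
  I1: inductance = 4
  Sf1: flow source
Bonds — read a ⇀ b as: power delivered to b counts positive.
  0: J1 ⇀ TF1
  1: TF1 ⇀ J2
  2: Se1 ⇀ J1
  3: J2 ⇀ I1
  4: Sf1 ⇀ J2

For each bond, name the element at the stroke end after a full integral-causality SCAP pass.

bond 0 stroke at TF1
bond 1 stroke at J2
bond 2 stroke at J1
bond 3 stroke at I1
bond 4 stroke at Sf1

#2 stroke at J1  (Se1 (Se) sets effort on bond)
#4 stroke at Sf1  (Sf1 fixes flow; stroke at Sf1)
#0 stroke at TF1  (closing 1-jn rule on J1)
#1 stroke at J2  (TF1: transformer flips bond 0)
#3 stroke at I1  (J2 effort already set via bond 1)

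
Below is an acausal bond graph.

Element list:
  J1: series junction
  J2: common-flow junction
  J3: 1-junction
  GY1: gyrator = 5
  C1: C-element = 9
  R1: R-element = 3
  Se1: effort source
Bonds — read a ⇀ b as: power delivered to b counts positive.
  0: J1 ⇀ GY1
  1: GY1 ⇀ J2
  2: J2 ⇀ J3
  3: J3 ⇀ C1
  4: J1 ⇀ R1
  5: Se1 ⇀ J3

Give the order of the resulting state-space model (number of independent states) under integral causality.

1  (C1 all integral)

#5 stroke at J3  (Se1 fixes effort; stroke away)
#3 stroke at J3  (prefer integral on C1)
#2 stroke at J2  (J3: last free bond brings flow in)
#1 stroke at GY1  (only one flow-in slot at J2)
#0 stroke at GY1  (GY1 both-in/both-out from 1)
#4 stroke at J1  (common-f at J1 fixed by 0)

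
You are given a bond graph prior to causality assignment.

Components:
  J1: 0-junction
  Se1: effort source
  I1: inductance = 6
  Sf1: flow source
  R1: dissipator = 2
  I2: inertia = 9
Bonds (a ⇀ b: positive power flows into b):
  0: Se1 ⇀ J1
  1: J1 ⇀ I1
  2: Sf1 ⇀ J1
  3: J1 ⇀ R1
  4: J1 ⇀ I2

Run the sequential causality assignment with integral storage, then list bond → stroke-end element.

bond 0 |J1
bond 1 |I1
bond 2 |Sf1
bond 3 |R1
bond 4 |I2

b0 stroke→J1  (Se1 fixes effort; stroke away)
b2 stroke→Sf1  (Sf1 (Sf) sets flow on bond)
b1 stroke→I1  (common-e at J1 fixed by 0)
b3 stroke→R1  (J1 effort already set via bond 0)
b4 stroke→I2  (J1: bond 0 brought effort, rest push out)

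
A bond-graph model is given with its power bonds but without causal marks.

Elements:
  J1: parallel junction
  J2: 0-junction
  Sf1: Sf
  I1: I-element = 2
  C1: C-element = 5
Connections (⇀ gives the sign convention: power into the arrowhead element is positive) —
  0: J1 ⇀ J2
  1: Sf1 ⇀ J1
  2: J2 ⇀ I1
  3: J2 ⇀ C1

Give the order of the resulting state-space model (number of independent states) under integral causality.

bond 1 →Sf1  (Sf1 (Sf) sets flow on bond)
bond 0 →J1  (only one effort-in slot at J1)
bond 2 →I1  (I1 integral (f out))
bond 3 →J2  (J2 needs exactly one e-in)

2  (C1, I1 all integral)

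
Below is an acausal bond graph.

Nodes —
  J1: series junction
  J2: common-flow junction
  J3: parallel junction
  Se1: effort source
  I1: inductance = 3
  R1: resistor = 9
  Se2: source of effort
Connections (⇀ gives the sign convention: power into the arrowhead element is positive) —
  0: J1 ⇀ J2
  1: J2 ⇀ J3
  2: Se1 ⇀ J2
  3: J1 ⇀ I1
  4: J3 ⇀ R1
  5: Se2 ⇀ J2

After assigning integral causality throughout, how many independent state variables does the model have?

1  (I1 all integral)

#2 stroke at J2  (Se1: effort source, stroke at far end)
#5 stroke at J2  (Se2: effort source, stroke at far end)
#3 stroke at I1  (I1 outputs flow p/I1)
#0 stroke at J1  (J1 flow already set via bond 3)
#1 stroke at J2  (1-jn J2 has f-setter on 0)
#4 stroke at J3  (closing 0-jn rule on J3)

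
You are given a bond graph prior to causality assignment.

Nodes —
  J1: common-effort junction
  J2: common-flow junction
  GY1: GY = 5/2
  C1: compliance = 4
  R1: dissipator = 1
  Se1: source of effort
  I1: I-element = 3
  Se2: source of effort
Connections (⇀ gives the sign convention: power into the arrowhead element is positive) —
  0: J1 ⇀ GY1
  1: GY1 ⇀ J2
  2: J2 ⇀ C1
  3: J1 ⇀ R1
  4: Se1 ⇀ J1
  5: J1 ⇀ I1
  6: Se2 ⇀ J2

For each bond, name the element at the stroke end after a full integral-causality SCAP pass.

b4 →J1  (Se1 fixes effort; stroke away)
b6 →J2  (source Se2 imposes e)
b0 →GY1  (J1: bond 4 brought effort, rest push out)
b3 →R1  (J1: bond 4 brought effort, rest push out)
b5 →I1  (0-jn J1 has e-setter on 4)
b1 →GY1  (GY1: gyrator matches bond 0)
b2 →J2  (J2 flow already set via bond 1)

β0 |GY1
β1 |GY1
β2 |J2
β3 |R1
β4 |J1
β5 |I1
β6 |J2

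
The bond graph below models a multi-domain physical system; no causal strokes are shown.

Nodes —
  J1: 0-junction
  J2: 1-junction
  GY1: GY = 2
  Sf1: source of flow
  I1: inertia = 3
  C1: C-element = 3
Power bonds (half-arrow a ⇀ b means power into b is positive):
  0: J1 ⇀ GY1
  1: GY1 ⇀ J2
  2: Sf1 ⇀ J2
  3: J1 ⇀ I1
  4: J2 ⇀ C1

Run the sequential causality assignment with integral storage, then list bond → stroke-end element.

bond 2 stroke→Sf1  (source Sf1 imposes f)
bond 1 stroke→J2  (1-jn J2 has f-setter on 2)
bond 4 stroke→J2  (J2 flow already set via bond 2)
bond 0 stroke→J1  (GY1 both-in/both-out from 1)
bond 3 stroke→I1  (common-e at J1 fixed by 0)

bond 0 stroke at J1
bond 1 stroke at J2
bond 2 stroke at Sf1
bond 3 stroke at I1
bond 4 stroke at J2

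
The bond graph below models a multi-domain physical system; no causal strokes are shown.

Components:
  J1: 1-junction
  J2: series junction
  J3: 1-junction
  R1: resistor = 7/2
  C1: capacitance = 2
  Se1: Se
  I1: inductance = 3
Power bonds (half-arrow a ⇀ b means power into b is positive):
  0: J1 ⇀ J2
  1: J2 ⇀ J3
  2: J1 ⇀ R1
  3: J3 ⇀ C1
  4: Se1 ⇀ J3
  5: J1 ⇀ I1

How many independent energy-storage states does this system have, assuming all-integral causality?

2  (C1, I1 all integral)

bond 4 stroke→J3  (Se1 (Se) sets effort on bond)
bond 3 stroke→J3  (C1 integral (e out))
bond 1 stroke→J2  (J3 needs exactly one f-in)
bond 0 stroke→J1  (J2: last free bond brings flow in)
bond 5 stroke→I1  (I1: I, integral causality)
bond 2 stroke→J1  (1-jn J1 has f-setter on 5)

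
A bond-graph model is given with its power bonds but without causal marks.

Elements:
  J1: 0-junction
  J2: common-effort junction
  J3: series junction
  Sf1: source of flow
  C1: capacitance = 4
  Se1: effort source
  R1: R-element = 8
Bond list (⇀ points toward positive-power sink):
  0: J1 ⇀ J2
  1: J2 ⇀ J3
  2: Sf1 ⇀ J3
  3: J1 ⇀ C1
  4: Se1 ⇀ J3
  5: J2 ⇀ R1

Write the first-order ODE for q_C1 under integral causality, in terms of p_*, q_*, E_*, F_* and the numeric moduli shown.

bond 2 stroke→Sf1  (Sf1: flow source, stroke at near end)
bond 4 stroke→J3  (source Se1 imposes e)
bond 1 stroke→J3  (common-f at J3 fixed by 2)
bond 3 stroke→J1  (C1: C, integral causality)
bond 0 stroke→J2  (0-jn J1 has e-setter on 3)
bond 5 stroke→R1  (common-e at J2 fixed by 0)

dq_C1/dt = -F_Sf1 - q_C1/32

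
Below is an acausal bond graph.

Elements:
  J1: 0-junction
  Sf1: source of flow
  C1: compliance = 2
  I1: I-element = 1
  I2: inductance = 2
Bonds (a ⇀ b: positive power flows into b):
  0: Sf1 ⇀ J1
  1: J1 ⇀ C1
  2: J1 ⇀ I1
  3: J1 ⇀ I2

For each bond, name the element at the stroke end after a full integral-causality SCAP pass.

#0 |Sf1  (Sf1 (Sf) sets flow on bond)
#1 |J1  (prefer integral on C1)
#2 |I1  (0-jn J1 has e-setter on 1)
#3 |I2  (0-jn J1 has e-setter on 1)

#0 |Sf1
#1 |J1
#2 |I1
#3 |I2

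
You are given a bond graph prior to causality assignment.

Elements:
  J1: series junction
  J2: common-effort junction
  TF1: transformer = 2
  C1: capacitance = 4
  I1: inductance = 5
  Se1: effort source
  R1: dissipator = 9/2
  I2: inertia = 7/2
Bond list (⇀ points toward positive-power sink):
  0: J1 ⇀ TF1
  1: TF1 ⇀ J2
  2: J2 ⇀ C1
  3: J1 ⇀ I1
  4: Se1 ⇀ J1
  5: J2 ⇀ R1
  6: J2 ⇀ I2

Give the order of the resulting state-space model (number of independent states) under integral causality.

3  (C1, I1, I2 all integral)

bond 4 |J1  (Se1: effort source, stroke at far end)
bond 2 |J2  (C1: C, integral causality)
bond 1 |TF1  (common-e at J2 fixed by 2)
bond 5 |R1  (common-e at J2 fixed by 2)
bond 6 |I2  (J2 effort already set via bond 2)
bond 0 |J1  (TF1 one-in-one-out from 1)
bond 3 |I1  (J1 needs exactly one f-in)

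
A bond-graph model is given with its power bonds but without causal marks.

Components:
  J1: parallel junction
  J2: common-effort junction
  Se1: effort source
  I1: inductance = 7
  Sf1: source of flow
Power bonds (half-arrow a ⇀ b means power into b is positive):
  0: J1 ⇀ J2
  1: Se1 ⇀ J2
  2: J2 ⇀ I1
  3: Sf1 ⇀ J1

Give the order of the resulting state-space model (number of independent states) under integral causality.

bond 1 stroke at J2  (Se1: effort source, stroke at far end)
bond 3 stroke at Sf1  (Sf1 (Sf) sets flow on bond)
bond 0 stroke at J1  (closing 0-jn rule on J1)
bond 2 stroke at I1  (common-e at J2 fixed by 1)

1  (I1 all integral)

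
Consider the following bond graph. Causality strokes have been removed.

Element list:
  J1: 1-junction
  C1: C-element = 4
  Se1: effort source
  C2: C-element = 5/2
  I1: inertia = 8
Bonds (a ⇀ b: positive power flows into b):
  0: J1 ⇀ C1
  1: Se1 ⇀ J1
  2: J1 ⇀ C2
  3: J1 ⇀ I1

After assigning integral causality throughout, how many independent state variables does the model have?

3  (C1, C2, I1 all integral)

b1 stroke→J1  (source Se1 imposes e)
b0 stroke→J1  (C1: C, integral causality)
b2 stroke→J1  (C2: C, integral causality)
b3 stroke→I1  (J1: last free bond brings flow in)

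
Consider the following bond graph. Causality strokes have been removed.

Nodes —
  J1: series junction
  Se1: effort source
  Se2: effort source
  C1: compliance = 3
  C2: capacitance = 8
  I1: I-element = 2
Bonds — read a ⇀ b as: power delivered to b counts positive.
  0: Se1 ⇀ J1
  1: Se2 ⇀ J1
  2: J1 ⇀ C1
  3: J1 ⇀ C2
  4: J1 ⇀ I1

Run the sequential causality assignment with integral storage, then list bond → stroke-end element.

b0 stroke at J1
b1 stroke at J1
b2 stroke at J1
b3 stroke at J1
b4 stroke at I1

#0 →J1  (Se1 (Se) sets effort on bond)
#1 →J1  (Se2 (Se) sets effort on bond)
#2 →J1  (C1 integral (e out))
#3 →J1  (C2 outputs effort q/C2)
#4 →I1  (only one flow-in slot at J1)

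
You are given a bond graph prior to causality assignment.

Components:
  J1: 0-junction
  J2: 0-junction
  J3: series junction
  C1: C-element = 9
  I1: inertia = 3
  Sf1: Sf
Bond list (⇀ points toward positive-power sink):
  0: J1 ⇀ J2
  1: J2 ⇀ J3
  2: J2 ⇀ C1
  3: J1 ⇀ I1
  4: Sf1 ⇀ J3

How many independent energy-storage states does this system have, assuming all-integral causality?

2  (C1, I1 all integral)

bond 4 |Sf1  (source Sf1 imposes f)
bond 1 |J3  (common-f at J3 fixed by 4)
bond 2 |J2  (C1 outputs effort q/C1)
bond 0 |J1  (J2 effort already set via bond 2)
bond 3 |I1  (0-jn J1 has e-setter on 0)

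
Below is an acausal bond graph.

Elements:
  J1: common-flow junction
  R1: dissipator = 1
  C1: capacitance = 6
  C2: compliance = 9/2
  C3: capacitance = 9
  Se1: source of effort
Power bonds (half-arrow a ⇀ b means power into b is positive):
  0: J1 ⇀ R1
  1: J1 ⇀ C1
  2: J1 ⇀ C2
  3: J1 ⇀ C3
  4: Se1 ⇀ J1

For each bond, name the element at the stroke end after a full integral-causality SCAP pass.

bond 0 |R1
bond 1 |J1
bond 2 |J1
bond 3 |J1
bond 4 |J1

#4 stroke at J1  (Se1: effort source, stroke at far end)
#1 stroke at J1  (prefer integral on C1)
#2 stroke at J1  (C2 integral (e out))
#3 stroke at J1  (C3 outputs effort q/C3)
#0 stroke at R1  (closing 1-jn rule on J1)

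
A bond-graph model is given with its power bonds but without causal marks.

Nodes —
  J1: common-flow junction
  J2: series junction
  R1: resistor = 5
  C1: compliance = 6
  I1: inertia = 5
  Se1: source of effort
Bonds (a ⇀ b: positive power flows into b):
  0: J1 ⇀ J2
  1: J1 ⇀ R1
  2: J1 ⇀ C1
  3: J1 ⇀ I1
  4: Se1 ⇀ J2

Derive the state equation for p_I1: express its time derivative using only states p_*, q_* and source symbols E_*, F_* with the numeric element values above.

dp_I1/dt = E_Se1 - p_I1 - q_C1/6

b4 stroke→J2  (source Se1 imposes e)
b0 stroke→J1  (J2: last free bond brings flow in)
b2 stroke→J1  (C1: C, integral causality)
b3 stroke→I1  (I1 outputs flow p/I1)
b1 stroke→J1  (J1: bond 3 brought flow, rest push out)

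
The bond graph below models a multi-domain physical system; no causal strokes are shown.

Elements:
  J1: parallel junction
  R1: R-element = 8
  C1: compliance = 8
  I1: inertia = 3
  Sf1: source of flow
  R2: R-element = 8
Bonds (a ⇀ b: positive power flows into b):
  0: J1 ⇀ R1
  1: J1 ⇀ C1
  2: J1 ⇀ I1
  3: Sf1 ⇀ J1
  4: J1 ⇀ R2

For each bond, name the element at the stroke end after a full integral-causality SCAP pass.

bond 3 stroke at Sf1  (Sf1 fixes flow; stroke at Sf1)
bond 1 stroke at J1  (prefer integral on C1)
bond 0 stroke at R1  (J1 effort already set via bond 1)
bond 2 stroke at I1  (J1: bond 1 brought effort, rest push out)
bond 4 stroke at R2  (J1: bond 1 brought effort, rest push out)

b0 stroke at R1
b1 stroke at J1
b2 stroke at I1
b3 stroke at Sf1
b4 stroke at R2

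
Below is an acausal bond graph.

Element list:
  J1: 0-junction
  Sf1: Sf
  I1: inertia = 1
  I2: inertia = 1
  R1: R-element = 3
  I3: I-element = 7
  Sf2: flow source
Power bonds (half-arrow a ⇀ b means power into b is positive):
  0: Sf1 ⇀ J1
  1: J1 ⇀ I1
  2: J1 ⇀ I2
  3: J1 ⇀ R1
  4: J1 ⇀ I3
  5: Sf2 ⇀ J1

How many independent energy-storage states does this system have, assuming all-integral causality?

b0 stroke→Sf1  (Sf1: flow source, stroke at near end)
b5 stroke→Sf2  (Sf2 (Sf) sets flow on bond)
b1 stroke→I1  (I1: I, integral causality)
b2 stroke→I2  (I2 integral (f out))
b4 stroke→I3  (I3: I, integral causality)
b3 stroke→J1  (J1: last free bond brings effort in)

3  (I1, I2, I3 all integral)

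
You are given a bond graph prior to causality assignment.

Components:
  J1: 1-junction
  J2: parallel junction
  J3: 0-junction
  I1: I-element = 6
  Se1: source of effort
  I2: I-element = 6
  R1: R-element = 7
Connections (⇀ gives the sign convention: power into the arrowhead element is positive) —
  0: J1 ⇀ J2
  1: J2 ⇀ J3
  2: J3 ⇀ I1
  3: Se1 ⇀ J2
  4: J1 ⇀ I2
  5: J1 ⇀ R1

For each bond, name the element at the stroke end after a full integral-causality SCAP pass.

bond 0 →J1
bond 1 →J3
bond 2 →I1
bond 3 →J2
bond 4 →I2
bond 5 →J1

#3 →J2  (source Se1 imposes e)
#0 →J1  (common-e at J2 fixed by 3)
#1 →J3  (J2: bond 3 brought effort, rest push out)
#2 →I1  (0-jn J3 has e-setter on 1)
#4 →I2  (prefer integral on I2)
#5 →J1  (1-jn J1 has f-setter on 4)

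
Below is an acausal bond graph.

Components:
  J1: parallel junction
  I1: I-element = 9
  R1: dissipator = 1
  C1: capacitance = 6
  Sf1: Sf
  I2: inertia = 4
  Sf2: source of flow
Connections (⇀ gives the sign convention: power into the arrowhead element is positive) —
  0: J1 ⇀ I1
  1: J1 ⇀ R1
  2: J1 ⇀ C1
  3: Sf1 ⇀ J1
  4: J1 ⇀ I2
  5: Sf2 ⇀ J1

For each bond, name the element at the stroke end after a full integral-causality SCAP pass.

β0 →I1
β1 →R1
β2 →J1
β3 →Sf1
β4 →I2
β5 →Sf2

β3 →Sf1  (Sf1 fixes flow; stroke at Sf1)
β5 →Sf2  (source Sf2 imposes f)
β0 →I1  (prefer integral on I1)
β2 →J1  (C1: C, integral causality)
β1 →R1  (common-e at J1 fixed by 2)
β4 →I2  (0-jn J1 has e-setter on 2)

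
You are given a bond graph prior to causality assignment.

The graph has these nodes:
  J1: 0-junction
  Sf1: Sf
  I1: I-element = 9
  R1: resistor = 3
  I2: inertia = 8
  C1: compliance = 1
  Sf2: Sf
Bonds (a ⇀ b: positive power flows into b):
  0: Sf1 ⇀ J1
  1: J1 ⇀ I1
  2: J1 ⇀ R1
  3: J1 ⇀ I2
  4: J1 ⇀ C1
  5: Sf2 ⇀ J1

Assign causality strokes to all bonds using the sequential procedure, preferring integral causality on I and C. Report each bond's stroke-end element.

b0 →Sf1
b1 →I1
b2 →R1
b3 →I2
b4 →J1
b5 →Sf2

bond 0 stroke at Sf1  (Sf1 (Sf) sets flow on bond)
bond 5 stroke at Sf2  (Sf2 fixes flow; stroke at Sf2)
bond 1 stroke at I1  (I1 integral (f out))
bond 3 stroke at I2  (prefer integral on I2)
bond 4 stroke at J1  (C1 outputs effort q/C1)
bond 2 stroke at R1  (common-e at J1 fixed by 4)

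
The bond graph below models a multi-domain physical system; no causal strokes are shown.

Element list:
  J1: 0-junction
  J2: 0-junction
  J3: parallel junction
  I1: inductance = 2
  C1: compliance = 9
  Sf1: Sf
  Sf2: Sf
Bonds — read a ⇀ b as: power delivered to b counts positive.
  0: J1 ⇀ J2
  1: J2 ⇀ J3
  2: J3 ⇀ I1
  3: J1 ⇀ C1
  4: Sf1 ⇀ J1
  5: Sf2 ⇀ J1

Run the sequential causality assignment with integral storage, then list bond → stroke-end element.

β4 →Sf1  (Sf1 fixes flow; stroke at Sf1)
β5 →Sf2  (Sf2 fixes flow; stroke at Sf2)
β2 →I1  (I1: I, integral causality)
β1 →J3  (J3: last free bond brings effort in)
β0 →J2  (only one effort-in slot at J2)
β3 →J1  (J1 needs exactly one e-in)

#0 |J2
#1 |J3
#2 |I1
#3 |J1
#4 |Sf1
#5 |Sf2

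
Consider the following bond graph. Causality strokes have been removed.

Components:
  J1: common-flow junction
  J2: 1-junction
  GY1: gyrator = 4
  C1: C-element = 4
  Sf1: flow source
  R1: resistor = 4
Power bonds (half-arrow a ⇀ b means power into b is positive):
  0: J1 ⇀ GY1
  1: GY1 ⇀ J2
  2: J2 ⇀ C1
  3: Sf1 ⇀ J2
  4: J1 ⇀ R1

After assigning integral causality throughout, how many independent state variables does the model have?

1  (C1 all integral)

#3 stroke at Sf1  (Sf1 fixes flow; stroke at Sf1)
#1 stroke at J2  (1-jn J2 has f-setter on 3)
#2 stroke at J2  (J2: bond 3 brought flow, rest push out)
#0 stroke at J1  (through GY1, causality inverts; strokes same side of GY1)
#4 stroke at R1  (J1: last free bond brings flow in)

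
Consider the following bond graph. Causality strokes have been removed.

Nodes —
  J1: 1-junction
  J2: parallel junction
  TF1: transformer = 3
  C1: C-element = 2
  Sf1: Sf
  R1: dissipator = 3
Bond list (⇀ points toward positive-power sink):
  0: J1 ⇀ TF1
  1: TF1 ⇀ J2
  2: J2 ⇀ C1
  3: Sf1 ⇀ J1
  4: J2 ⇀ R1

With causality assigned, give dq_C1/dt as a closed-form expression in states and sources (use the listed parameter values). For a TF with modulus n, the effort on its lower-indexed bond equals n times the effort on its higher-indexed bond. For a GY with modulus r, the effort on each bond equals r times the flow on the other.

dq_C1/dt = 3*F_Sf1 - q_C1/6

bond 3 |Sf1  (Sf1: flow source, stroke at near end)
bond 0 |J1  (J1 flow already set via bond 3)
bond 1 |TF1  (TF1 one-in-one-out from 0)
bond 2 |J2  (C1 integral (e out))
bond 4 |R1  (J2: bond 2 brought effort, rest push out)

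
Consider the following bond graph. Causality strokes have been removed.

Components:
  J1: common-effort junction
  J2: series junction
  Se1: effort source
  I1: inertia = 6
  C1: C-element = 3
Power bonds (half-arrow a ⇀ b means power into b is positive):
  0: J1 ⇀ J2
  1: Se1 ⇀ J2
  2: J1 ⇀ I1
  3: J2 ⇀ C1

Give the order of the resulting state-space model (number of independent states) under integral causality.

2  (C1, I1 all integral)

#1 |J2  (source Se1 imposes e)
#2 |I1  (I1 outputs flow p/I1)
#0 |J1  (J1 needs exactly one e-in)
#3 |J2  (J2: bond 0 brought flow, rest push out)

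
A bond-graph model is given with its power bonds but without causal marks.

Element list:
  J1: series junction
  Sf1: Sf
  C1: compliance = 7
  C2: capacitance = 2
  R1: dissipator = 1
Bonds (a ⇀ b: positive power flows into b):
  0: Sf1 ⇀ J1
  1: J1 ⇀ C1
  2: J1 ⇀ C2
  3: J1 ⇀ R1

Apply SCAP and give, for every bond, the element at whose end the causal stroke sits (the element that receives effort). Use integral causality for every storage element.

β0 stroke at Sf1
β1 stroke at J1
β2 stroke at J1
β3 stroke at J1

bond 0 →Sf1  (Sf1 fixes flow; stroke at Sf1)
bond 1 →J1  (common-f at J1 fixed by 0)
bond 2 →J1  (J1: bond 0 brought flow, rest push out)
bond 3 →J1  (1-jn J1 has f-setter on 0)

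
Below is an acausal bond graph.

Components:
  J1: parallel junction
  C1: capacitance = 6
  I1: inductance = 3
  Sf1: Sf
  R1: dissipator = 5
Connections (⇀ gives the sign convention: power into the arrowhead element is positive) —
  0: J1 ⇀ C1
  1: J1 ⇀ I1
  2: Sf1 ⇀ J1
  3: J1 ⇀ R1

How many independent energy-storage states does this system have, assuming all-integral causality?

bond 2 |Sf1  (Sf1 (Sf) sets flow on bond)
bond 0 |J1  (C1 outputs effort q/C1)
bond 1 |I1  (common-e at J1 fixed by 0)
bond 3 |R1  (0-jn J1 has e-setter on 0)

2  (C1, I1 all integral)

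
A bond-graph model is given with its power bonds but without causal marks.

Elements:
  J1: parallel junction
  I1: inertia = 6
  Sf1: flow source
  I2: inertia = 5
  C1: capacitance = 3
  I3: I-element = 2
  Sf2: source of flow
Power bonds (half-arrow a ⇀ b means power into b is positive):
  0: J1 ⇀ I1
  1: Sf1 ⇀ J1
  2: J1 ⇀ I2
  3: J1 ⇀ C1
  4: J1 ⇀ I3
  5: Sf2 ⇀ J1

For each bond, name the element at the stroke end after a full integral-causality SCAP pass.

#1 |Sf1  (source Sf1 imposes f)
#5 |Sf2  (Sf2: flow source, stroke at near end)
#0 |I1  (I1: I, integral causality)
#2 |I2  (I2 integral (f out))
#3 |J1  (C1 integral (e out))
#4 |I3  (J1 effort already set via bond 3)

#0 stroke→I1
#1 stroke→Sf1
#2 stroke→I2
#3 stroke→J1
#4 stroke→I3
#5 stroke→Sf2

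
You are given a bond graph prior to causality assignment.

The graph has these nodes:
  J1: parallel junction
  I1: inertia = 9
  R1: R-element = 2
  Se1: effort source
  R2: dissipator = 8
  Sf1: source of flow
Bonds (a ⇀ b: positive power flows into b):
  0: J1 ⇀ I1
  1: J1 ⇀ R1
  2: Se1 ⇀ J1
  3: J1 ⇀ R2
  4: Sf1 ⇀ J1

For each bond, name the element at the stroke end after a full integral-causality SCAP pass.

bond 2 |J1  (Se1 (Se) sets effort on bond)
bond 4 |Sf1  (source Sf1 imposes f)
bond 0 |I1  (common-e at J1 fixed by 2)
bond 1 |R1  (J1: bond 2 brought effort, rest push out)
bond 3 |R2  (common-e at J1 fixed by 2)

#0 stroke→I1
#1 stroke→R1
#2 stroke→J1
#3 stroke→R2
#4 stroke→Sf1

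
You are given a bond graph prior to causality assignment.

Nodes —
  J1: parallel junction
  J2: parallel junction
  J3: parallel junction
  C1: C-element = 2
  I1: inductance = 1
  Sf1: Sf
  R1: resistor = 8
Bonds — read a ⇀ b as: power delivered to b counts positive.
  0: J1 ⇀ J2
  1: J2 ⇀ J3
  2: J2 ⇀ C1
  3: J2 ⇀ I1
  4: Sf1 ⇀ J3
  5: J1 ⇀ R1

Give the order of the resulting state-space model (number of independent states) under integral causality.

β4 →Sf1  (Sf1 fixes flow; stroke at Sf1)
β1 →J3  (J3 needs exactly one e-in)
β2 →J2  (C1: C, integral causality)
β0 →J1  (J2 effort already set via bond 2)
β3 →I1  (J2 effort already set via bond 2)
β5 →R1  (J1 effort already set via bond 0)

2  (C1, I1 all integral)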